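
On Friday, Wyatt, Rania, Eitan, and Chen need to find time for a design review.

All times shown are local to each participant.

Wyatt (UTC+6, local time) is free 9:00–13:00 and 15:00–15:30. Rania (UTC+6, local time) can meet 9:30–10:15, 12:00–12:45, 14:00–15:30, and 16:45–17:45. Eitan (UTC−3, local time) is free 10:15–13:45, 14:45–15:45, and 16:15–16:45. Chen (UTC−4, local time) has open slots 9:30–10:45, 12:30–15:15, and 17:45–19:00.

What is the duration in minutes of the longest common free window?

0 minutes

Wyatt → UTC: 03:00–07:00, 09:00–09:30.
Rania → UTC: 03:30–04:15, 06:00–06:45, 08:00–09:30, 10:45–11:45.
Eitan → UTC: 13:15–16:45, 17:45–18:45, 19:15–19:45.
Chen → UTC: 13:30–14:45, 16:30–19:15, 21:45–23:00.
Wyatt ∩ Rania: 03:30–04:15, 06:00–06:45, 09:00–09:30.
Wyatt ∩ Rania ∩ Eitan: (none).
Wyatt ∩ Rania ∩ Eitan ∩ Chen: (none).
No common window.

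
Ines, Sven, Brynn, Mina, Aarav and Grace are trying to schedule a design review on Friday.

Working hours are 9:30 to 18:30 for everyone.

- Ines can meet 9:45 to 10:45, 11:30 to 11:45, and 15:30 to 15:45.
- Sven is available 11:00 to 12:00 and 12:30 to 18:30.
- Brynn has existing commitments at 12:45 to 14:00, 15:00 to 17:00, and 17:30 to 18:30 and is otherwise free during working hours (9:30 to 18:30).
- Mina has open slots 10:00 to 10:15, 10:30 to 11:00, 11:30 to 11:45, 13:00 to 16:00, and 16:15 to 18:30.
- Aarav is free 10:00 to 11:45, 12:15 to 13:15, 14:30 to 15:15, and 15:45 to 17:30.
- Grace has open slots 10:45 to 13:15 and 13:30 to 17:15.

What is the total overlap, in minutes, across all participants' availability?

15 minutes

Brynn free within 09:30–18:30: 09:30–12:45, 14:00–15:00, 17:00–17:30.
Ines ∩ Sven: 11:30–11:45, 15:30–15:45.
Ines ∩ Sven ∩ Brynn: 11:30–11:45.
Ines ∩ Sven ∩ Brynn ∩ Mina: 11:30–11:45.
Ines ∩ Sven ∩ Brynn ∩ Mina ∩ Aarav: 11:30–11:45.
Ines ∩ Sven ∩ Brynn ∩ Mina ∩ Aarav ∩ Grace: 11:30–11:45.
Total common minutes: 15.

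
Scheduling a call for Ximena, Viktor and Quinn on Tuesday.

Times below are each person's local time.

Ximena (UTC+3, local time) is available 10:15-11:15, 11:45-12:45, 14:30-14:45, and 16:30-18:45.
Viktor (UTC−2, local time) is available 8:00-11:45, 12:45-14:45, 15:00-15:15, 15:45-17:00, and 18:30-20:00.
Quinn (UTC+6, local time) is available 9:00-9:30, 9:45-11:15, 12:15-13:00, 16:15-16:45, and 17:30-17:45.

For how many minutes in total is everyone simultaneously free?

15 minutes

Ximena → UTC: 07:15–08:15, 08:45–09:45, 11:30–11:45, 13:30–15:45.
Viktor → UTC: 10:00–13:45, 14:45–16:45, 17:00–17:15, 17:45–19:00, 20:30–22:00.
Quinn → UTC: 03:00–03:30, 03:45–05:15, 06:15–07:00, 10:15–10:45, 11:30–11:45.
Ximena ∩ Viktor: 11:30–11:45, 13:30–13:45, 14:45–15:45.
Ximena ∩ Viktor ∩ Quinn: 11:30–11:45.
Total common minutes: 15.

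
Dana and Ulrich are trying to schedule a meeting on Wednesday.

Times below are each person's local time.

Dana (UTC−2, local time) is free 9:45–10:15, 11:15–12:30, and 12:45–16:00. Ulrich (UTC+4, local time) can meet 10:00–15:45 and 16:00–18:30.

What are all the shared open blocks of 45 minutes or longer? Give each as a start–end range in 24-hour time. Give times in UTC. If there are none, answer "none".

Dana → UTC: 11:45–12:15, 13:15–14:30, 14:45–18:00.
Ulrich → UTC: 06:00–11:45, 12:00–14:30.
Dana ∩ Ulrich: 12:00–12:15, 13:15–14:30.
Windows ≥ 45 min: 13:15–14:30.

13:15–14:30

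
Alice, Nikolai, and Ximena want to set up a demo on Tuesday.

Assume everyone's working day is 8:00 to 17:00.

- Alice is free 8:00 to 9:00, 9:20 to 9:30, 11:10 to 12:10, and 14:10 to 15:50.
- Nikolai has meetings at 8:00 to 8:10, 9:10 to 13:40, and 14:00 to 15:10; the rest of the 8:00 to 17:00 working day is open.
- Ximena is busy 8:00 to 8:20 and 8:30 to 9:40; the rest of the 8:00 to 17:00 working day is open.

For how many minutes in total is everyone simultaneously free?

Nikolai free within 08:00–17:00: 08:10–09:10, 13:40–14:00, 15:10–17:00.
Ximena free within 08:00–17:00: 08:20–08:30, 09:40–17:00.
Alice ∩ Nikolai: 08:10–09:00, 15:10–15:50.
Alice ∩ Nikolai ∩ Ximena: 08:20–08:30, 15:10–15:50.
Total common minutes: 10 + 40 = 50.

50 minutes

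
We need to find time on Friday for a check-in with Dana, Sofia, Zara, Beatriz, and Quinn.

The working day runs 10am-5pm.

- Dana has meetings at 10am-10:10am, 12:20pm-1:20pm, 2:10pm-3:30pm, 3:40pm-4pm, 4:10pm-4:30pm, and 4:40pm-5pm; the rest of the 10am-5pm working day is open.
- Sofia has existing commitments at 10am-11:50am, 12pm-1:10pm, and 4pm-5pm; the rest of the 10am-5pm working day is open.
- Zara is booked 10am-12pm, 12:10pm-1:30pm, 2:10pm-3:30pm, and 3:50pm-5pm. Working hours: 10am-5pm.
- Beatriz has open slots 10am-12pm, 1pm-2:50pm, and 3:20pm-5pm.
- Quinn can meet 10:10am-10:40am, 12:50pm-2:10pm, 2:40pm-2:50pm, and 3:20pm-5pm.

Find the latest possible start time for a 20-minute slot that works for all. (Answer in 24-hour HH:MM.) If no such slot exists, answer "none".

13:50

Dana free within 10:00–17:00: 10:10–12:20, 13:20–14:10, 15:30–15:40, 16:00–16:10, 16:30–16:40.
Sofia free within 10:00–17:00: 11:50–12:00, 13:10–16:00.
Zara free within 10:00–17:00: 12:00–12:10, 13:30–14:10, 15:30–15:50.
Dana ∩ Sofia: 11:50–12:00, 13:20–14:10, 15:30–15:40.
Dana ∩ Sofia ∩ Zara: 13:30–14:10, 15:30–15:40.
Dana ∩ Sofia ∩ Zara ∩ Beatriz: 13:30–14:10, 15:30–15:40.
Dana ∩ Sofia ∩ Zara ∩ Beatriz ∩ Quinn: 13:30–14:10, 15:30–15:40.
Windows ≥ 20 min: 13:30–14:10.
Latest start in the last window 13:30–14:10 is 14:10 − 20 min = 13:50.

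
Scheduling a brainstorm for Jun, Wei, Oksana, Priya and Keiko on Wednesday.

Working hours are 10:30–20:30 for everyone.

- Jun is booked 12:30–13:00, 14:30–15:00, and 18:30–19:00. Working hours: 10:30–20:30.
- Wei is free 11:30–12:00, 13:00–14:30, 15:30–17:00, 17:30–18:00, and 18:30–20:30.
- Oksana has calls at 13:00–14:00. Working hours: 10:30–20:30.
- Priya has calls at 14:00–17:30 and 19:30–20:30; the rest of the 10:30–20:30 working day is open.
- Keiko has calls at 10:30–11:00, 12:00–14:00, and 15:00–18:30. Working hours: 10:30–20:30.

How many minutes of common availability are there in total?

Jun free within 10:30–20:30: 10:30–12:30, 13:00–14:30, 15:00–18:30, 19:00–20:30.
Oksana free within 10:30–20:30: 10:30–13:00, 14:00–20:30.
Priya free within 10:30–20:30: 10:30–14:00, 17:30–19:30.
Keiko free within 10:30–20:30: 11:00–12:00, 14:00–15:00, 18:30–20:30.
Jun ∩ Wei: 11:30–12:00, 13:00–14:30, 15:30–17:00, 17:30–18:00, 19:00–20:30.
Jun ∩ Wei ∩ Oksana: 11:30–12:00, 14:00–14:30, 15:30–17:00, 17:30–18:00, 19:00–20:30.
Jun ∩ Wei ∩ Oksana ∩ Priya: 11:30–12:00, 17:30–18:00, 19:00–19:30.
Jun ∩ Wei ∩ Oksana ∩ Priya ∩ Keiko: 11:30–12:00, 19:00–19:30.
Total common minutes: 30 + 30 = 60.

60 minutes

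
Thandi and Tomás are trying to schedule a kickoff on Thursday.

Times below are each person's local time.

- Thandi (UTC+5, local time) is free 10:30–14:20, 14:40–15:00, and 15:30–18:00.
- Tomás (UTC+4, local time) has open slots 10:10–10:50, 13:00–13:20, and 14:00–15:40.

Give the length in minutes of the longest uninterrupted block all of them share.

70 minutes

Thandi → UTC: 05:30–09:20, 09:40–10:00, 10:30–13:00.
Tomás → UTC: 06:10–06:50, 09:00–09:20, 10:00–11:40.
Thandi ∩ Tomás: 06:10–06:50, 09:00–09:20, 10:30–11:40.
Common window lengths: 40, 20, 70 min; longest is 70.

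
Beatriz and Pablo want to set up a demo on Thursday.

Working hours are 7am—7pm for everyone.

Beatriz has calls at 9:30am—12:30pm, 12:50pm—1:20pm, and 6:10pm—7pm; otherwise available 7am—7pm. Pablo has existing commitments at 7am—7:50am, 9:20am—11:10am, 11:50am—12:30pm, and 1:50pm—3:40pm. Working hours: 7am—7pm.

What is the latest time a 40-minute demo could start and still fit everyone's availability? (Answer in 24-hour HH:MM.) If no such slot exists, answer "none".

Beatriz free within 07:00–19:00: 07:00–09:30, 12:30–12:50, 13:20–18:10.
Pablo free within 07:00–19:00: 07:50–09:20, 11:10–11:50, 12:30–13:50, 15:40–19:00.
Beatriz ∩ Pablo: 07:50–09:20, 12:30–12:50, 13:20–13:50, 15:40–18:10.
Windows ≥ 40 min: 07:50–09:20, 15:40–18:10.
Latest start in the last window 15:40–18:10 is 18:10 − 40 min = 17:30.

17:30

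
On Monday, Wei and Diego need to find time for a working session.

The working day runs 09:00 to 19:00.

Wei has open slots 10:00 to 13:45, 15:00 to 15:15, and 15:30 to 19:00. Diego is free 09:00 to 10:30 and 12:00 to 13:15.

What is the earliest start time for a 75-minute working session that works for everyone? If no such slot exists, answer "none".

Wei ∩ Diego: 10:00–10:30, 12:00–13:15.
Windows ≥ 75 min: 12:00–13:15.
Earliest such window starts at 12:00.

12:00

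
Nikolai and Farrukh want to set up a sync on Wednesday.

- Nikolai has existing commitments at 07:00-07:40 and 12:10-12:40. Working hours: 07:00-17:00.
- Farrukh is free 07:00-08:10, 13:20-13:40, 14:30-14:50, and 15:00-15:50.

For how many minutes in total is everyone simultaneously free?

Nikolai free within 07:00–17:00: 07:40–12:10, 12:40–17:00.
Nikolai ∩ Farrukh: 07:40–08:10, 13:20–13:40, 14:30–14:50, 15:00–15:50.
Total common minutes: 30 + 20 + 20 + 50 = 120.

120 minutes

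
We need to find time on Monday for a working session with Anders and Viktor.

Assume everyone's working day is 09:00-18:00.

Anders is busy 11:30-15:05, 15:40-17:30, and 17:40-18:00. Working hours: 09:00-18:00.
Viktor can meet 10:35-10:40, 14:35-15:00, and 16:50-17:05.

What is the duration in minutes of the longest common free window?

5 minutes

Anders free within 09:00–18:00: 09:00–11:30, 15:05–15:40, 17:30–17:40.
Anders ∩ Viktor: 10:35–10:40.
Single common window of 5 minutes.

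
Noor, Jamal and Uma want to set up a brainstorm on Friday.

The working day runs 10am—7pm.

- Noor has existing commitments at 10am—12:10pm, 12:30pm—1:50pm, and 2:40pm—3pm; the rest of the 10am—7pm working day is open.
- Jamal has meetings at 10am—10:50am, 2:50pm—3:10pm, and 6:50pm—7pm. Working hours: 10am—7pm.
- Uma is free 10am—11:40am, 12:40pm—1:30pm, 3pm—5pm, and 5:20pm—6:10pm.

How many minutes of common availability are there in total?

160 minutes

Noor free within 10:00–19:00: 12:10–12:30, 13:50–14:40, 15:00–19:00.
Jamal free within 10:00–19:00: 10:50–14:50, 15:10–18:50.
Noor ∩ Jamal: 12:10–12:30, 13:50–14:40, 15:10–18:50.
Noor ∩ Jamal ∩ Uma: 15:10–17:00, 17:20–18:10.
Total common minutes: 110 + 50 = 160.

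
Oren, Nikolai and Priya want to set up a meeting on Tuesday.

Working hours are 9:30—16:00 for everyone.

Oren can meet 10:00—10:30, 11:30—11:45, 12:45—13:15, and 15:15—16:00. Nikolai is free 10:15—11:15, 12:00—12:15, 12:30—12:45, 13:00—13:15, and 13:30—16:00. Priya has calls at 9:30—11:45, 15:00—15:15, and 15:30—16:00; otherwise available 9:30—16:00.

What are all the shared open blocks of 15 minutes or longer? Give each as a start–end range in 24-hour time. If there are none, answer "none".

Priya free within 09:30–16:00: 11:45–15:00, 15:15–15:30.
Oren ∩ Nikolai: 10:15–10:30, 13:00–13:15, 15:15–16:00.
Oren ∩ Nikolai ∩ Priya: 13:00–13:15, 15:15–15:30.
Windows ≥ 15 min: 13:00–13:15, 15:15–15:30.

13:00–13:15, 15:15–15:30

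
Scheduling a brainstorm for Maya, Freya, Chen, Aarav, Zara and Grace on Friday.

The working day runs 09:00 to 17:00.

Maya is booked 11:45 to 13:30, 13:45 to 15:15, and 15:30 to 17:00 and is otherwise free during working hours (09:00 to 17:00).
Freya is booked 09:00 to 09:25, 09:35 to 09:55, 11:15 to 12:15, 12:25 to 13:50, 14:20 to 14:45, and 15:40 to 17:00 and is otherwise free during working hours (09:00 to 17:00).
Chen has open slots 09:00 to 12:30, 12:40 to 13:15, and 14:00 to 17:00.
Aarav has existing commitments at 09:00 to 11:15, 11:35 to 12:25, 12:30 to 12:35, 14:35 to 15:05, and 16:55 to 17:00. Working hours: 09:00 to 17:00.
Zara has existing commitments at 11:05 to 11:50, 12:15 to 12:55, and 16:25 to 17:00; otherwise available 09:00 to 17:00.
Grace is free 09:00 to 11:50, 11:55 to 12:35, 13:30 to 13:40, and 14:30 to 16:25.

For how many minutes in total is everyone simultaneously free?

15 minutes

Maya free within 09:00–17:00: 09:00–11:45, 13:30–13:45, 15:15–15:30.
Freya free within 09:00–17:00: 09:25–09:35, 09:55–11:15, 12:15–12:25, 13:50–14:20, 14:45–15:40.
Aarav free within 09:00–17:00: 11:15–11:35, 12:25–12:30, 12:35–14:35, 15:05–16:55.
Zara free within 09:00–17:00: 09:00–11:05, 11:50–12:15, 12:55–16:25.
Maya ∩ Freya: 09:25–09:35, 09:55–11:15, 15:15–15:30.
Maya ∩ Freya ∩ Chen: 09:25–09:35, 09:55–11:15, 15:15–15:30.
Maya ∩ Freya ∩ Chen ∩ Aarav: 15:15–15:30.
Maya ∩ Freya ∩ Chen ∩ Aarav ∩ Zara: 15:15–15:30.
Maya ∩ Freya ∩ Chen ∩ Aarav ∩ Zara ∩ Grace: 15:15–15:30.
Total common minutes: 15.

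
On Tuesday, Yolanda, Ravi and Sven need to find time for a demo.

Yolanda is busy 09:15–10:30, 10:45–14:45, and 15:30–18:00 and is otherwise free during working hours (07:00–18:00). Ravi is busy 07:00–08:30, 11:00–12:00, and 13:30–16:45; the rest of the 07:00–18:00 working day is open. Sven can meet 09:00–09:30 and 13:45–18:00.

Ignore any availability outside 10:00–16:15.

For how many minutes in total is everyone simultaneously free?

Yolanda free within 07:00–18:00: 07:00–09:15, 10:30–10:45, 14:45–15:30.
Ravi free within 07:00–18:00: 08:30–11:00, 12:00–13:30, 16:45–18:00.
Yolanda ∩ Ravi: 08:30–09:15, 10:30–10:45.
Yolanda ∩ Ravi ∩ Sven: 09:00–09:15.
Restricted to 10:00–16:15: (none).
Total common minutes: 0.

0 minutes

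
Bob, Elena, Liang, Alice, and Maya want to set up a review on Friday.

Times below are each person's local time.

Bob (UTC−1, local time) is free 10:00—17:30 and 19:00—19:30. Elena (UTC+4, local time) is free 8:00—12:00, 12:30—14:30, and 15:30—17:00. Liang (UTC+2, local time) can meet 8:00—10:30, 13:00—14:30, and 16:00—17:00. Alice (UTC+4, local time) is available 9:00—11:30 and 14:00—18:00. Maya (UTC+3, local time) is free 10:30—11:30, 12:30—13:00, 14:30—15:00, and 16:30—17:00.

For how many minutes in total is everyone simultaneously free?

Bob → UTC: 11:00–18:30, 20:00–20:30.
Elena → UTC: 04:00–08:00, 08:30–10:30, 11:30–13:00.
Liang → UTC: 06:00–08:30, 11:00–12:30, 14:00–15:00.
Alice → UTC: 05:00–07:30, 10:00–14:00.
Maya → UTC: 07:30–08:30, 09:30–10:00, 11:30–12:00, 13:30–14:00.
Bob ∩ Elena: 11:30–13:00.
Bob ∩ Elena ∩ Liang: 11:30–12:30.
Bob ∩ Elena ∩ Liang ∩ Alice: 11:30–12:30.
Bob ∩ Elena ∩ Liang ∩ Alice ∩ Maya: 11:30–12:00.
Total common minutes: 30.

30 minutes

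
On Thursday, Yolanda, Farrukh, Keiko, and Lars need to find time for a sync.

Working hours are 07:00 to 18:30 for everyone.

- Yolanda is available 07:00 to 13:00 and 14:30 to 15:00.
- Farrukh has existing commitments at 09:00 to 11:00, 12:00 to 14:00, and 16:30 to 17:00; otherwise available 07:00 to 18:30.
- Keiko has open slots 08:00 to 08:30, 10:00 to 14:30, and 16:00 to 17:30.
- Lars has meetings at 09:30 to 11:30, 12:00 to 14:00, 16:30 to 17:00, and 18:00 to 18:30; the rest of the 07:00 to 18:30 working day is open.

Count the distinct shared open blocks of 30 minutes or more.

2

Farrukh free within 07:00–18:30: 07:00–09:00, 11:00–12:00, 14:00–16:30, 17:00–18:30.
Lars free within 07:00–18:30: 07:00–09:30, 11:30–12:00, 14:00–16:30, 17:00–18:00.
Yolanda ∩ Farrukh: 07:00–09:00, 11:00–12:00, 14:30–15:00.
Yolanda ∩ Farrukh ∩ Keiko: 08:00–08:30, 11:00–12:00.
Yolanda ∩ Farrukh ∩ Keiko ∩ Lars: 08:00–08:30, 11:30–12:00.
Windows ≥ 30 min: 08:00–08:30, 11:30–12:00.
That's 2 windows.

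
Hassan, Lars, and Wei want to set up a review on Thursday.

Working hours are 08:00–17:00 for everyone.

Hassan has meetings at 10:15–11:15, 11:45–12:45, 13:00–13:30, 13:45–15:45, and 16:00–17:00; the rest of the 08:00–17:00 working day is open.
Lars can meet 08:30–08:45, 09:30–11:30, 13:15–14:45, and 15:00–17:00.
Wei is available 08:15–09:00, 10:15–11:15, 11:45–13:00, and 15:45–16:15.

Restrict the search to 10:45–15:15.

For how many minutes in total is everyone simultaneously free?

Hassan free within 08:00–17:00: 08:00–10:15, 11:15–11:45, 12:45–13:00, 13:30–13:45, 15:45–16:00.
Hassan ∩ Lars: 08:30–08:45, 09:30–10:15, 11:15–11:30, 13:30–13:45, 15:45–16:00.
Hassan ∩ Lars ∩ Wei: 08:30–08:45, 15:45–16:00.
Restricted to 10:45–15:15: (none).
Total common minutes: 0.

0 minutes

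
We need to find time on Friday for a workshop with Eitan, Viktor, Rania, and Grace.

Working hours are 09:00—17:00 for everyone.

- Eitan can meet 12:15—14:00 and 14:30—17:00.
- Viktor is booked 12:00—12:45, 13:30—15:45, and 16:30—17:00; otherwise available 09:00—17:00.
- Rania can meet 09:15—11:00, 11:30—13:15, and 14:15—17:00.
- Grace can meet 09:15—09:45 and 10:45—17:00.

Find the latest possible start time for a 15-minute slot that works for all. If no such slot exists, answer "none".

Viktor free within 09:00–17:00: 09:00–12:00, 12:45–13:30, 15:45–16:30.
Eitan ∩ Viktor: 12:45–13:30, 15:45–16:30.
Eitan ∩ Viktor ∩ Rania: 12:45–13:15, 15:45–16:30.
Eitan ∩ Viktor ∩ Rania ∩ Grace: 12:45–13:15, 15:45–16:30.
Windows ≥ 15 min: 12:45–13:15, 15:45–16:30.
Latest start in the last window 15:45–16:30 is 16:30 − 15 min = 16:15.

16:15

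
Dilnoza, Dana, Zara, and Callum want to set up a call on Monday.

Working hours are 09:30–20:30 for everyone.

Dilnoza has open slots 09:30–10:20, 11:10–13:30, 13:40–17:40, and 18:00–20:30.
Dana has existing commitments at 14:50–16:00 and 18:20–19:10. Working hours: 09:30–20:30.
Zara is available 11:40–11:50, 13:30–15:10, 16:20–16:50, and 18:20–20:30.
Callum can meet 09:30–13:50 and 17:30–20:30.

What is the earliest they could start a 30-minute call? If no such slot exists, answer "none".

Dana free within 09:30–20:30: 09:30–14:50, 16:00–18:20, 19:10–20:30.
Dilnoza ∩ Dana: 09:30–10:20, 11:10–13:30, 13:40–14:50, 16:00–17:40, 18:00–18:20, 19:10–20:30.
Dilnoza ∩ Dana ∩ Zara: 11:40–11:50, 13:40–14:50, 16:20–16:50, 19:10–20:30.
Dilnoza ∩ Dana ∩ Zara ∩ Callum: 11:40–11:50, 13:40–13:50, 19:10–20:30.
Windows ≥ 30 min: 19:10–20:30.
Earliest such window starts at 19:10.

19:10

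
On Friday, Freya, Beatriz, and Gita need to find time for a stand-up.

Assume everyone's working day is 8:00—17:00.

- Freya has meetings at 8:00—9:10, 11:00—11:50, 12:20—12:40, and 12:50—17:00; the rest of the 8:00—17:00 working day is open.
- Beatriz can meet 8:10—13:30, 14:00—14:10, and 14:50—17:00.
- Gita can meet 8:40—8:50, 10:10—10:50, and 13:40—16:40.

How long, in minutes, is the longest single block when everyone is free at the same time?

Freya free within 08:00–17:00: 09:10–11:00, 11:50–12:20, 12:40–12:50.
Freya ∩ Beatriz: 09:10–11:00, 11:50–12:20, 12:40–12:50.
Freya ∩ Beatriz ∩ Gita: 10:10–10:50.
Single common window of 40 minutes.

40 minutes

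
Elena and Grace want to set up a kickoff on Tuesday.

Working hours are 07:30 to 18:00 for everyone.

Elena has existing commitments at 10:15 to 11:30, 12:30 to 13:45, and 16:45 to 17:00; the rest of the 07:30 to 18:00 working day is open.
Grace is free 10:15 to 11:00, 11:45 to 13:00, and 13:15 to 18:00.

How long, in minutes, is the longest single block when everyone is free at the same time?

180 minutes

Elena free within 07:30–18:00: 07:30–10:15, 11:30–12:30, 13:45–16:45, 17:00–18:00.
Elena ∩ Grace: 11:45–12:30, 13:45–16:45, 17:00–18:00.
Common window lengths: 45, 180, 60 min; longest is 180.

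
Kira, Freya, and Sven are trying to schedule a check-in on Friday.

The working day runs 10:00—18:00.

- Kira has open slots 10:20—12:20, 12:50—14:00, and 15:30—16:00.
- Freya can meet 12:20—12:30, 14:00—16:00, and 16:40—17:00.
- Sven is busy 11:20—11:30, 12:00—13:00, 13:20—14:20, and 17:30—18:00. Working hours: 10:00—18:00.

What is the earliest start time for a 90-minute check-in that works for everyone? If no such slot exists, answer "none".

none

Sven free within 10:00–18:00: 10:00–11:20, 11:30–12:00, 13:00–13:20, 14:20–17:30.
Kira ∩ Freya: 15:30–16:00.
Kira ∩ Freya ∩ Sven: 15:30–16:00.
Windows ≥ 90 min: (none).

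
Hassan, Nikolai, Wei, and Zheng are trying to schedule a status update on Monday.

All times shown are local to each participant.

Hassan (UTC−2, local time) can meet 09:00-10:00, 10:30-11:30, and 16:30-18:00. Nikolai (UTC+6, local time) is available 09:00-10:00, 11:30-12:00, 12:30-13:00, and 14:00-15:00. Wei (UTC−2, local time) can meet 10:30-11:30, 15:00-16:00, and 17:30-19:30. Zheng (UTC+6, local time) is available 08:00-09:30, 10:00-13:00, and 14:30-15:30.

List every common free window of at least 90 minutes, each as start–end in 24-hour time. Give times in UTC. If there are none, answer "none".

Hassan → UTC: 11:00–12:00, 12:30–13:30, 18:30–20:00.
Nikolai → UTC: 03:00–04:00, 05:30–06:00, 06:30–07:00, 08:00–09:00.
Wei → UTC: 12:30–13:30, 17:00–18:00, 19:30–21:30.
Zheng → UTC: 02:00–03:30, 04:00–07:00, 08:30–09:30.
Hassan ∩ Nikolai: (none).
Hassan ∩ Nikolai ∩ Wei: (none).
Hassan ∩ Nikolai ∩ Wei ∩ Zheng: (none).
Windows ≥ 90 min: (none).

none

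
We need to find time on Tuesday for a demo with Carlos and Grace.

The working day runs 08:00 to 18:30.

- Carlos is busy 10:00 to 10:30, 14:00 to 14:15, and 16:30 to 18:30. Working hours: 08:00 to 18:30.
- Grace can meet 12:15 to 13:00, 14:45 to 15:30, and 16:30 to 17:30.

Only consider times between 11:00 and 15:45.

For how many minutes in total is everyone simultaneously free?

Carlos free within 08:00–18:30: 08:00–10:00, 10:30–14:00, 14:15–16:30.
Carlos ∩ Grace: 12:15–13:00, 14:45–15:30.
Restricted to 11:00–15:45: 12:15–13:00, 14:45–15:30.
Total common minutes: 45 + 45 = 90.

90 minutes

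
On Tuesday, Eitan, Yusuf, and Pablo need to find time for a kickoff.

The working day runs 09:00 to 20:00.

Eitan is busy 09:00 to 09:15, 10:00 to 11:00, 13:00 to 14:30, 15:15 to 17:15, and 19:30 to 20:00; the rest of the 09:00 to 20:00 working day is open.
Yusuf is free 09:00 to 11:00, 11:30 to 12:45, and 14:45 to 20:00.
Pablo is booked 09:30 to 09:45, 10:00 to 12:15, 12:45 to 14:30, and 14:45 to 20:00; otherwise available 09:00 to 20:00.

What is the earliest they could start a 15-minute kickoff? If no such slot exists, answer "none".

09:15

Eitan free within 09:00–20:00: 09:15–10:00, 11:00–13:00, 14:30–15:15, 17:15–19:30.
Pablo free within 09:00–20:00: 09:00–09:30, 09:45–10:00, 12:15–12:45, 14:30–14:45.
Eitan ∩ Yusuf: 09:15–10:00, 11:30–12:45, 14:45–15:15, 17:15–19:30.
Eitan ∩ Yusuf ∩ Pablo: 09:15–09:30, 09:45–10:00, 12:15–12:45.
Windows ≥ 15 min: 09:15–09:30, 09:45–10:00, 12:15–12:45.
Earliest such window starts at 09:15.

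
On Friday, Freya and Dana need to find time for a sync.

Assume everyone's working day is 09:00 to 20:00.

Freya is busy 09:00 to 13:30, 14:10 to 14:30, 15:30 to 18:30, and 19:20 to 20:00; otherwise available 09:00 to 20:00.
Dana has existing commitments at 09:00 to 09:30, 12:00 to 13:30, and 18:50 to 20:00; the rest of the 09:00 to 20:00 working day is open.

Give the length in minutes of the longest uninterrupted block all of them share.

60 minutes

Freya free within 09:00–20:00: 13:30–14:10, 14:30–15:30, 18:30–19:20.
Dana free within 09:00–20:00: 09:30–12:00, 13:30–18:50.
Freya ∩ Dana: 13:30–14:10, 14:30–15:30, 18:30–18:50.
Common window lengths: 40, 60, 20 min; longest is 60.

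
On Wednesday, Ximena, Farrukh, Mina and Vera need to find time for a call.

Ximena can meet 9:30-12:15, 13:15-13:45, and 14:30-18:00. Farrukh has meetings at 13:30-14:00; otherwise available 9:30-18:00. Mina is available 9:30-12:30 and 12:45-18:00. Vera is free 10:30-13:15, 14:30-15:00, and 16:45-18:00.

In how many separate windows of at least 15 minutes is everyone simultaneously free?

3

Farrukh free within 09:30–18:00: 09:30–13:30, 14:00–18:00.
Ximena ∩ Farrukh: 09:30–12:15, 13:15–13:30, 14:30–18:00.
Ximena ∩ Farrukh ∩ Mina: 09:30–12:15, 13:15–13:30, 14:30–18:00.
Ximena ∩ Farrukh ∩ Mina ∩ Vera: 10:30–12:15, 14:30–15:00, 16:45–18:00.
Windows ≥ 15 min: 10:30–12:15, 14:30–15:00, 16:45–18:00.
That's 3 windows.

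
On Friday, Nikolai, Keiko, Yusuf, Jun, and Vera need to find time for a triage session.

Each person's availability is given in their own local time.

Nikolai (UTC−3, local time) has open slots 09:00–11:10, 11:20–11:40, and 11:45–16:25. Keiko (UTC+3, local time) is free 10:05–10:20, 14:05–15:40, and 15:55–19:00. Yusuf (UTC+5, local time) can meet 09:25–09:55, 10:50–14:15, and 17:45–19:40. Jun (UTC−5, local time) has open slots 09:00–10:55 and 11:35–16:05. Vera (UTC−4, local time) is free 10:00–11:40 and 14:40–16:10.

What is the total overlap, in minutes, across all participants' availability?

Nikolai → UTC: 12:00–14:10, 14:20–14:40, 14:45–19:25.
Keiko → UTC: 07:05–07:20, 11:05–12:40, 12:55–16:00.
Yusuf → UTC: 04:25–04:55, 05:50–09:15, 12:45–14:40.
Jun → UTC: 14:00–15:55, 16:35–21:05.
Vera → UTC: 14:00–15:40, 18:40–20:10.
Nikolai ∩ Keiko: 12:00–12:40, 12:55–14:10, 14:20–14:40, 14:45–16:00.
Nikolai ∩ Keiko ∩ Yusuf: 12:55–14:10, 14:20–14:40.
Nikolai ∩ Keiko ∩ Yusuf ∩ Jun: 14:00–14:10, 14:20–14:40.
Nikolai ∩ Keiko ∩ Yusuf ∩ Jun ∩ Vera: 14:00–14:10, 14:20–14:40.
Total common minutes: 10 + 20 = 30.

30 minutes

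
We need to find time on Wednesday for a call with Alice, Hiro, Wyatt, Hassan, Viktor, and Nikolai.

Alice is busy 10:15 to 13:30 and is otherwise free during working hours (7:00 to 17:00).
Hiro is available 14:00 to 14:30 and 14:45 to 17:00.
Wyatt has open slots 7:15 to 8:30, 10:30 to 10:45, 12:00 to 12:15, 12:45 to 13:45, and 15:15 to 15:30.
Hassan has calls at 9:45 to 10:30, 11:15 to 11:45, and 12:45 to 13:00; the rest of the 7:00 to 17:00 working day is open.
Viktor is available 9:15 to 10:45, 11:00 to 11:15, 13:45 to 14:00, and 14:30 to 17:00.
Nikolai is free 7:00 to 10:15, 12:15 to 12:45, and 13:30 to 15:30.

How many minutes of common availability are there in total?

Alice free within 07:00–17:00: 07:00–10:15, 13:30–17:00.
Hassan free within 07:00–17:00: 07:00–09:45, 10:30–11:15, 11:45–12:45, 13:00–17:00.
Alice ∩ Hiro: 14:00–14:30, 14:45–17:00.
Alice ∩ Hiro ∩ Wyatt: 15:15–15:30.
Alice ∩ Hiro ∩ Wyatt ∩ Hassan: 15:15–15:30.
Alice ∩ Hiro ∩ Wyatt ∩ Hassan ∩ Viktor: 15:15–15:30.
Alice ∩ Hiro ∩ Wyatt ∩ Hassan ∩ Viktor ∩ Nikolai: 15:15–15:30.
Total common minutes: 15.

15 minutes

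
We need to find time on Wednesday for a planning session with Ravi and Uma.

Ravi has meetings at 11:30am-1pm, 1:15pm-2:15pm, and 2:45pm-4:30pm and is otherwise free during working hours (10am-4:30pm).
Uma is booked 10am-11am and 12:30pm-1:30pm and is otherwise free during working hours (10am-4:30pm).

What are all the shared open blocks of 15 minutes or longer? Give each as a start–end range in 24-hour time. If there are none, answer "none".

Ravi free within 10:00–16:30: 10:00–11:30, 13:00–13:15, 14:15–14:45.
Uma free within 10:00–16:30: 11:00–12:30, 13:30–16:30.
Ravi ∩ Uma: 11:00–11:30, 14:15–14:45.
Windows ≥ 15 min: 11:00–11:30, 14:15–14:45.

11:00–11:30, 14:15–14:45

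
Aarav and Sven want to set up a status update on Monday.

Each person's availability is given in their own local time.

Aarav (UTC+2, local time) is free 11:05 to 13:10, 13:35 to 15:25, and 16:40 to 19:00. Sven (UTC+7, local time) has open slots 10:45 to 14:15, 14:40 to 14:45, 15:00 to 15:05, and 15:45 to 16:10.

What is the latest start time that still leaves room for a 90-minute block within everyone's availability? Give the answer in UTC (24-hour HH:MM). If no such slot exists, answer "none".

Aarav → UTC: 09:05–11:10, 11:35–13:25, 14:40–17:00.
Sven → UTC: 03:45–07:15, 07:40–07:45, 08:00–08:05, 08:45–09:10.
Aarav ∩ Sven: 09:05–09:10.
Windows ≥ 90 min: (none).

none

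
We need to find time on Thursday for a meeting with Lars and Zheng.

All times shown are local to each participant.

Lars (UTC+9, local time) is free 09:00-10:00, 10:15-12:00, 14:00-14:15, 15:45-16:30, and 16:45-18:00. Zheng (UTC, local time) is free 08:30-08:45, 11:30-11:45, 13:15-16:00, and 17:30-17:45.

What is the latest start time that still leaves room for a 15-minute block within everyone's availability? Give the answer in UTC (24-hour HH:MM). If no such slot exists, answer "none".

08:30

Lars → UTC: 00:00–01:00, 01:15–03:00, 05:00–05:15, 06:45–07:30, 07:45–09:00.
Zheng → UTC: 08:30–08:45, 11:30–11:45, 13:15–16:00, 17:30–17:45.
Lars ∩ Zheng: 08:30–08:45.
Windows ≥ 15 min: 08:30–08:45.
Latest start in the last window 08:30–08:45 is 08:45 − 15 min = 08:30.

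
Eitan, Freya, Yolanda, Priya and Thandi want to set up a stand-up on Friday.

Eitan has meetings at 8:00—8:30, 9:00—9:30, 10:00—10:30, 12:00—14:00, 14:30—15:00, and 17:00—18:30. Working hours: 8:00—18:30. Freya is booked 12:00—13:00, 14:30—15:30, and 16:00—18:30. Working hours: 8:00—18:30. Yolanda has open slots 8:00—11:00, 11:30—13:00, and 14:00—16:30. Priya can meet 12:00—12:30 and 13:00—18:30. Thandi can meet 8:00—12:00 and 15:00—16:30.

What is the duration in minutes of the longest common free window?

Eitan free within 08:00–18:30: 08:30–09:00, 09:30–10:00, 10:30–12:00, 14:00–14:30, 15:00–17:00.
Freya free within 08:00–18:30: 08:00–12:00, 13:00–14:30, 15:30–16:00.
Eitan ∩ Freya: 08:30–09:00, 09:30–10:00, 10:30–12:00, 14:00–14:30, 15:30–16:00.
Eitan ∩ Freya ∩ Yolanda: 08:30–09:00, 09:30–10:00, 10:30–11:00, 11:30–12:00, 14:00–14:30, 15:30–16:00.
Eitan ∩ Freya ∩ Yolanda ∩ Priya: 14:00–14:30, 15:30–16:00.
Eitan ∩ Freya ∩ Yolanda ∩ Priya ∩ Thandi: 15:30–16:00.
Single common window of 30 minutes.

30 minutes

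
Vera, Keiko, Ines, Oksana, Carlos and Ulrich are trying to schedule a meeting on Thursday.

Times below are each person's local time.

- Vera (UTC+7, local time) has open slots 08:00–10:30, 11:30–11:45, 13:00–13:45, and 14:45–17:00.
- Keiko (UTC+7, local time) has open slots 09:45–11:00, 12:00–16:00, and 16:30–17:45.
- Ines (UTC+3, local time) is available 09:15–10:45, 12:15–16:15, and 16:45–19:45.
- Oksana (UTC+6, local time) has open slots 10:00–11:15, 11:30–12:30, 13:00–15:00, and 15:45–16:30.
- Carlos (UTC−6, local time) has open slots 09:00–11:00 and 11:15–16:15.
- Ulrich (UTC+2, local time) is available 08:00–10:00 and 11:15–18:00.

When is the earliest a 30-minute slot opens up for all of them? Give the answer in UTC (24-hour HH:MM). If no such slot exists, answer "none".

none

Vera → UTC: 01:00–03:30, 04:30–04:45, 06:00–06:45, 07:45–10:00.
Keiko → UTC: 02:45–04:00, 05:00–09:00, 09:30–10:45.
Ines → UTC: 06:15–07:45, 09:15–13:15, 13:45–16:45.
Oksana → UTC: 04:00–05:15, 05:30–06:30, 07:00–09:00, 09:45–10:30.
Carlos → UTC: 15:00–17:00, 17:15–22:15.
Ulrich → UTC: 06:00–08:00, 09:15–16:00.
Vera ∩ Keiko: 02:45–03:30, 06:00–06:45, 07:45–09:00, 09:30–10:00.
Vera ∩ Keiko ∩ Ines: 06:15–06:45, 09:30–10:00.
Vera ∩ Keiko ∩ Ines ∩ Oksana: 06:15–06:30, 09:45–10:00.
Vera ∩ Keiko ∩ Ines ∩ Oksana ∩ Carlos: (none).
Vera ∩ Keiko ∩ Ines ∩ Oksana ∩ Carlos ∩ Ulrich: (none).
Windows ≥ 30 min: (none).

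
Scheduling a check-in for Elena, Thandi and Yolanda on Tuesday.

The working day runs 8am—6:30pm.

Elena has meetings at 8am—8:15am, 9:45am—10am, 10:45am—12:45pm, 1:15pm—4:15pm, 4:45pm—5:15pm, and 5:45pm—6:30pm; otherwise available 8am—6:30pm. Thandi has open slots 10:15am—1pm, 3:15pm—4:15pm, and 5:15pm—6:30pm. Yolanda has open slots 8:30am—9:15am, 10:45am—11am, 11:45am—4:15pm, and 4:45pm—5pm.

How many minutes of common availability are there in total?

Elena free within 08:00–18:30: 08:15–09:45, 10:00–10:45, 12:45–13:15, 16:15–16:45, 17:15–17:45.
Elena ∩ Thandi: 10:15–10:45, 12:45–13:00, 17:15–17:45.
Elena ∩ Thandi ∩ Yolanda: 12:45–13:00.
Total common minutes: 15.

15 minutes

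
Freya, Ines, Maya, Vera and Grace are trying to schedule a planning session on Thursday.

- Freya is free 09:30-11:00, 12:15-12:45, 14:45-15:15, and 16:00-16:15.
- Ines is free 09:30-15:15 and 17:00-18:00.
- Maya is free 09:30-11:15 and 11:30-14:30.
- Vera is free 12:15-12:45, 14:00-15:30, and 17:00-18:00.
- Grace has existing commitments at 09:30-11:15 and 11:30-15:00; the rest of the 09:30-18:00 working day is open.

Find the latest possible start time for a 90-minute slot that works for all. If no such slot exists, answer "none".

Grace free within 09:30–18:00: 11:15–11:30, 15:00–18:00.
Freya ∩ Ines: 09:30–11:00, 12:15–12:45, 14:45–15:15.
Freya ∩ Ines ∩ Maya: 09:30–11:00, 12:15–12:45.
Freya ∩ Ines ∩ Maya ∩ Vera: 12:15–12:45.
Freya ∩ Ines ∩ Maya ∩ Vera ∩ Grace: (none).
Windows ≥ 90 min: (none).

none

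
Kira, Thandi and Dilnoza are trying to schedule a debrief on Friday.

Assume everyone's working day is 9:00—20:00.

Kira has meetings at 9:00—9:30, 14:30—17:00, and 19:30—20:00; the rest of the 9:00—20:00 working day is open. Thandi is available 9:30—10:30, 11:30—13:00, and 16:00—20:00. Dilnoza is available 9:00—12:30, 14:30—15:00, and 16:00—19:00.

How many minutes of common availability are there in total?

240 minutes

Kira free within 09:00–20:00: 09:30–14:30, 17:00–19:30.
Kira ∩ Thandi: 09:30–10:30, 11:30–13:00, 17:00–19:30.
Kira ∩ Thandi ∩ Dilnoza: 09:30–10:30, 11:30–12:30, 17:00–19:00.
Total common minutes: 60 + 60 + 120 = 240.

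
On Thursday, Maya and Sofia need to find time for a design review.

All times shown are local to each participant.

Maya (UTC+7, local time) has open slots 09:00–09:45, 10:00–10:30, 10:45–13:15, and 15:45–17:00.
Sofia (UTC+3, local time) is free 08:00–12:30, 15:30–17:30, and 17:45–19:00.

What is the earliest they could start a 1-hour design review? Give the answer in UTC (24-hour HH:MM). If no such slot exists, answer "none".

05:00

Maya → UTC: 02:00–02:45, 03:00–03:30, 03:45–06:15, 08:45–10:00.
Sofia → UTC: 05:00–09:30, 12:30–14:30, 14:45–16:00.
Maya ∩ Sofia: 05:00–06:15, 08:45–09:30.
Windows ≥ 60 min: 05:00–06:15.
Earliest such window starts at 05:00.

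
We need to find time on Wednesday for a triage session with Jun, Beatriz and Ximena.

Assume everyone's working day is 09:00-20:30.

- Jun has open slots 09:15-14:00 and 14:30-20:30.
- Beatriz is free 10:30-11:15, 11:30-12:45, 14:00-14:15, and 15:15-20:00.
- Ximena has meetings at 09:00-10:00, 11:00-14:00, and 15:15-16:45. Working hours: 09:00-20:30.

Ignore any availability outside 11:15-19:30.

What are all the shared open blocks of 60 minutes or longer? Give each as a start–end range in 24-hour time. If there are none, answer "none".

16:45–19:30

Ximena free within 09:00–20:30: 10:00–11:00, 14:00–15:15, 16:45–20:30.
Jun ∩ Beatriz: 10:30–11:15, 11:30–12:45, 15:15–20:00.
Jun ∩ Beatriz ∩ Ximena: 10:30–11:00, 16:45–20:00.
Restricted to 11:15–19:30: 16:45–19:30.
Windows ≥ 60 min: 16:45–19:30.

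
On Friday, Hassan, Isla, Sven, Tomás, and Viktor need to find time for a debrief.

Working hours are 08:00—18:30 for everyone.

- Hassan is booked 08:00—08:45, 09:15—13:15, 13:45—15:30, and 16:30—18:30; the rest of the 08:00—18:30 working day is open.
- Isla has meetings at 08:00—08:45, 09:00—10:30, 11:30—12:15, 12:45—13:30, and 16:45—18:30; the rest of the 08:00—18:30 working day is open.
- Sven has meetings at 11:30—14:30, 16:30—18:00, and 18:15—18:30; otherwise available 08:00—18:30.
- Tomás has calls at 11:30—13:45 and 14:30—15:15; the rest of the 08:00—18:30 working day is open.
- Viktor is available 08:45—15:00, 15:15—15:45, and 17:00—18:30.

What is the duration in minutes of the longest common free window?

15 minutes

Hassan free within 08:00–18:30: 08:45–09:15, 13:15–13:45, 15:30–16:30.
Isla free within 08:00–18:30: 08:45–09:00, 10:30–11:30, 12:15–12:45, 13:30–16:45.
Sven free within 08:00–18:30: 08:00–11:30, 14:30–16:30, 18:00–18:15.
Tomás free within 08:00–18:30: 08:00–11:30, 13:45–14:30, 15:15–18:30.
Hassan ∩ Isla: 08:45–09:00, 13:30–13:45, 15:30–16:30.
Hassan ∩ Isla ∩ Sven: 08:45–09:00, 15:30–16:30.
Hassan ∩ Isla ∩ Sven ∩ Tomás: 08:45–09:00, 15:30–16:30.
Hassan ∩ Isla ∩ Sven ∩ Tomás ∩ Viktor: 08:45–09:00, 15:30–15:45.
Common window lengths: 15, 15 min; longest is 15.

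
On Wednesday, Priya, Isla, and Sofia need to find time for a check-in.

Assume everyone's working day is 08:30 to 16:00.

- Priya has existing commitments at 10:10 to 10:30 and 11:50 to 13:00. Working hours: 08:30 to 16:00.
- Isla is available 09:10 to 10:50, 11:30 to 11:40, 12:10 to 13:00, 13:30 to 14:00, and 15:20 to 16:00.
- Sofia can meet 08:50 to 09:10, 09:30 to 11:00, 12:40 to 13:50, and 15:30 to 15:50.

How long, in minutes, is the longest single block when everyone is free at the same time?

40 minutes

Priya free within 08:30–16:00: 08:30–10:10, 10:30–11:50, 13:00–16:00.
Priya ∩ Isla: 09:10–10:10, 10:30–10:50, 11:30–11:40, 13:30–14:00, 15:20–16:00.
Priya ∩ Isla ∩ Sofia: 09:30–10:10, 10:30–10:50, 13:30–13:50, 15:30–15:50.
Common window lengths: 40, 20, 20, 20 min; longest is 40.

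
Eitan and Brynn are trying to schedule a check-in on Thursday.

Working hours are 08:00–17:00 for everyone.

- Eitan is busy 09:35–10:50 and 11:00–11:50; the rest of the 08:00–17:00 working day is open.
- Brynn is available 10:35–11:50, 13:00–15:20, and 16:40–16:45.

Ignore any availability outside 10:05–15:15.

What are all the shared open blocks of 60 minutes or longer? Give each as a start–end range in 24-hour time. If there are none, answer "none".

Eitan free within 08:00–17:00: 08:00–09:35, 10:50–11:00, 11:50–17:00.
Eitan ∩ Brynn: 10:50–11:00, 13:00–15:20, 16:40–16:45.
Restricted to 10:05–15:15: 10:50–11:00, 13:00–15:15.
Windows ≥ 60 min: 13:00–15:15.

13:00–15:15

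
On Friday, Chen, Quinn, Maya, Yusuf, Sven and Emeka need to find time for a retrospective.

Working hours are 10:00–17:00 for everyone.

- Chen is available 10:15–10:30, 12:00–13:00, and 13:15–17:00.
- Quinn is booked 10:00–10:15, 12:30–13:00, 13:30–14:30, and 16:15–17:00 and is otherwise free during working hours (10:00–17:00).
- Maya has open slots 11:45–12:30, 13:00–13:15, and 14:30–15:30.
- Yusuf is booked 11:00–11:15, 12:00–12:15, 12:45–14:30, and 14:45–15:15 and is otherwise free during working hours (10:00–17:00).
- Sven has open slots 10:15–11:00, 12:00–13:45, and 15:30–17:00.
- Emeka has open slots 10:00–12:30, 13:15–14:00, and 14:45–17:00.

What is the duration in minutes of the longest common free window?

15 minutes

Quinn free within 10:00–17:00: 10:15–12:30, 13:00–13:30, 14:30–16:15.
Yusuf free within 10:00–17:00: 10:00–11:00, 11:15–12:00, 12:15–12:45, 14:30–14:45, 15:15–17:00.
Chen ∩ Quinn: 10:15–10:30, 12:00–12:30, 13:15–13:30, 14:30–16:15.
Chen ∩ Quinn ∩ Maya: 12:00–12:30, 14:30–15:30.
Chen ∩ Quinn ∩ Maya ∩ Yusuf: 12:15–12:30, 14:30–14:45, 15:15–15:30.
Chen ∩ Quinn ∩ Maya ∩ Yusuf ∩ Sven: 12:15–12:30.
Chen ∩ Quinn ∩ Maya ∩ Yusuf ∩ Sven ∩ Emeka: 12:15–12:30.
Single common window of 15 minutes.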